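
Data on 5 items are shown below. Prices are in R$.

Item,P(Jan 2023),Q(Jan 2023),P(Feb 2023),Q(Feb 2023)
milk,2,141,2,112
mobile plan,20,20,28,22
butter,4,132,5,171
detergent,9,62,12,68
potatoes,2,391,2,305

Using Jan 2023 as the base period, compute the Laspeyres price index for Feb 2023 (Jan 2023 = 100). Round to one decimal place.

Laspeyres price index uses base-period quantities as weights.
ΣP(Feb 2023)·Q(Jan 2023) = 2×141 + 28×20 + 5×132 + 12×62 + 2×391 = 282 + 560 + 660 + 744 + 782 = 3028
ΣP(Jan 2023)·Q(Jan 2023) = 2×141 + 20×20 + 4×132 + 9×62 + 2×391 = 282 + 400 + 528 + 558 + 782 = 2550
Index = 3028 / 2550 × 100 = 118.7451

118.7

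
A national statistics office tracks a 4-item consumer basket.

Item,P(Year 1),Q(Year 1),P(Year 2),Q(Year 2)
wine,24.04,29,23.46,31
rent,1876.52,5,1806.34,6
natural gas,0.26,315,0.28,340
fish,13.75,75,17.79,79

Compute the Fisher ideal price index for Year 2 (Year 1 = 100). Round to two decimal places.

99.31

Laspeyres component (base-period weights):
ΣP(Year 2)Q(Year 1) = 23.46×29 + 1806.34×5 + 0.28×315 + 17.79×75 = 680.34 + 9031.7 + 88.2 + 1334.25 = 11134.49
ΣP(Year 1)Q(Year 1) = 24.04×29 + 1876.52×5 + 0.26×315 + 13.75×75 = 697.16 + 9382.6 + 81.9 + 1031.25 = 11192.91
L = 11134.49 / 11192.91 × 100 = 99.4781
Paasche component (current-period weights):
ΣP(Year 2)Q(Year 2) = 23.46×31 + 1806.34×6 + 0.28×340 + 17.79×79 = 727.26 + 10838.04 + 95.2 + 1405.41 = 13065.91
ΣP(Year 1)Q(Year 2) = 24.04×31 + 1876.52×6 + 0.26×340 + 13.75×79 = 745.24 + 11259.12 + 88.4 + 1086.25 = 13179.01
P = 13065.91 / 13179.01 × 100 = 99.1418
Fisher = √(L × P) = √(99.4781 × 99.1418) = 99.3098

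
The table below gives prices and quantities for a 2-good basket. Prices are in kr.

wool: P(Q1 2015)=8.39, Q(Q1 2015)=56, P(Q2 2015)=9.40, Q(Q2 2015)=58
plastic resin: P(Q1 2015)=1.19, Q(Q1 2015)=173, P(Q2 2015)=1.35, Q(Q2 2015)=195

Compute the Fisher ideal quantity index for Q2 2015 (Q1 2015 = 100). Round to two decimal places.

106.37

Laspeyres component (base-period weights):
ΣP(Q1 2015)Q(Q2 2015) = 8.39×58 + 1.19×195 = 486.62 + 232.05 = 718.67
ΣP(Q1 2015)Q(Q1 2015) = 8.39×56 + 1.19×173 = 469.84 + 205.87 = 675.71
L = 718.67 / 675.71 × 100 = 106.3578
Paasche component (current-period weights):
ΣP(Q2 2015)Q(Q2 2015) = 9.40×58 + 1.35×195 = 545.2 + 263.25 = 808.45
ΣP(Q2 2015)Q(Q1 2015) = 9.40×56 + 1.35×173 = 526.4 + 233.55 = 759.95
P = 808.45 / 759.95 × 100 = 106.3820
Fisher = √(L × P) = √(106.3578 × 106.3820) = 106.3699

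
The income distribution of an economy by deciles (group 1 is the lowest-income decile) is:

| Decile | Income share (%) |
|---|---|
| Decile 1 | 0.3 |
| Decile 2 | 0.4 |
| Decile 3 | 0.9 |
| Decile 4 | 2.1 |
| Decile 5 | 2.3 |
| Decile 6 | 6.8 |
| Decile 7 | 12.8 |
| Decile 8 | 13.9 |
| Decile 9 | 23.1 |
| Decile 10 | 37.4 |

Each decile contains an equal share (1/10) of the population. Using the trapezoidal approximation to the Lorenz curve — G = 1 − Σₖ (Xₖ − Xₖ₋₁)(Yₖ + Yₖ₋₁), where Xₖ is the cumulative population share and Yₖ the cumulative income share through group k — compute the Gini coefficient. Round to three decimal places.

Cumulative income shares Yₖ: 0.0030, 0.0070, 0.0160, 0.0370, 0.0600, 0.1280, 0.2560, 0.3950, 0.6260, 1.0000
Σ (Xₖ−Xₖ₋₁)(Yₖ+Yₖ₋₁) = (1/10)(0.0030+0.0000) + (1/10)(0.0070+0.0030) + (1/10)(0.0160+0.0070) + (1/10)(0.0370+0.0160) + (1/10)(0.0600+0.0370) + (1/10)(0.1280+0.0600) + (1/10)(0.2560+0.1280) + (1/10)(0.3950+0.2560) + (1/10)(0.6260+0.3950) + (1/10)(1.0000+0.6260)
  = 0.0003 + 0.0010 + 0.0023 + 0.0053 + 0.0097 + 0.0188 + 0.0384 + 0.0651 + 0.1021 + 0.1626 = 0.4056
G = 1 − 0.4056 = 0.5944

0.594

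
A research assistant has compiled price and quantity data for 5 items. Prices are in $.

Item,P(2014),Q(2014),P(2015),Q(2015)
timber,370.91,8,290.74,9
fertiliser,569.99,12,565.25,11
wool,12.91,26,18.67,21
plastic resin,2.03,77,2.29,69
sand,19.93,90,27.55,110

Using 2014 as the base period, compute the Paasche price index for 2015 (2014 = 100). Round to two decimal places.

Paasche price index uses current-period quantities as weights.
ΣP(2015)·Q(2015) = 290.74×9 + 565.25×11 + 18.67×21 + 2.29×69 + 27.55×110 = 2616.66 + 6217.75 + 392.07 + 158.01 + 3030.5 = 12414.99
ΣP(2014)·Q(2015) = 370.91×9 + 569.99×11 + 12.91×21 + 2.03×69 + 19.93×110 = 3338.19 + 6269.89 + 271.11 + 140.07 + 2192.3 = 12211.56
Index = 12414.99 / 12211.56 × 100 = 101.6659

101.67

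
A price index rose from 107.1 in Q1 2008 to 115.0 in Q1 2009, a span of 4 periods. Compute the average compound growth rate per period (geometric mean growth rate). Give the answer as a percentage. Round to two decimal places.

1.80%

Growth factor = (115.0/107.1)^(1/4) = (1.073763)^(1/4) = 1.017952
Growth rate = 1.017952 − 1 = 0.017952 = 1.7952%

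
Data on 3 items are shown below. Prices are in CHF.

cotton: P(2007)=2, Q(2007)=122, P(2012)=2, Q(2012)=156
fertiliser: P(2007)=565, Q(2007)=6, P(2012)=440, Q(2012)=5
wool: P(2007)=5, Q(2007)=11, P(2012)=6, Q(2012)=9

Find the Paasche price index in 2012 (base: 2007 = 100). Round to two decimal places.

Paasche price index uses current-period quantities as weights.
ΣP(2012)·Q(2012) = 2×156 + 440×5 + 6×9 = 312 + 2200 + 54 = 2566
ΣP(2007)·Q(2012) = 2×156 + 565×5 + 5×9 = 312 + 2825 + 45 = 3182
Index = 2566 / 3182 × 100 = 80.6411

80.64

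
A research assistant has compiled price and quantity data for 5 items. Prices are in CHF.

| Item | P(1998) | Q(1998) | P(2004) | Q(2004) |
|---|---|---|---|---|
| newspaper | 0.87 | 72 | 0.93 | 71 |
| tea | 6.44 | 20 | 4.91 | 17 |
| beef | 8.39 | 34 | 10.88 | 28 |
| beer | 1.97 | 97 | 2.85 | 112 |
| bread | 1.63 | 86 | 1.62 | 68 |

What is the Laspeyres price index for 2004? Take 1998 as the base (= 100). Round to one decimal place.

117.7

Laspeyres price index uses base-period quantities as weights.
ΣP(2004)·Q(1998) = 0.93×72 + 4.91×20 + 10.88×34 + 2.85×97 + 1.62×86 = 66.96 + 98.2 + 369.92 + 276.45 + 139.32 = 950.85
ΣP(1998)·Q(1998) = 0.87×72 + 6.44×20 + 8.39×34 + 1.97×97 + 1.63×86 = 62.64 + 128.8 + 285.26 + 191.09 + 140.18 = 807.97
Index = 950.85 / 807.97 × 100 = 117.6838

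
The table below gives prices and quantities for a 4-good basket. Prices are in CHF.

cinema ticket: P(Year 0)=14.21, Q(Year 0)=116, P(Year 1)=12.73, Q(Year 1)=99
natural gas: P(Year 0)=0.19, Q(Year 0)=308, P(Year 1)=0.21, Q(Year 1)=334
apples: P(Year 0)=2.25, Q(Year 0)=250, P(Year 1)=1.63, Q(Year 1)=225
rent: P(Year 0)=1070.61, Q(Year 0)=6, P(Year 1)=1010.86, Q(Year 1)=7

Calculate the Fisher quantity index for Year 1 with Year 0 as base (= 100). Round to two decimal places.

Laspeyres component (base-period weights):
ΣP(Year 0)Q(Year 1) = 14.21×99 + 0.19×334 + 2.25×225 + 1070.61×7 = 1406.79 + 63.46 + 506.25 + 7494.27 = 9470.77
ΣP(Year 0)Q(Year 0) = 14.21×116 + 0.19×308 + 2.25×250 + 1070.61×6 = 1648.36 + 58.52 + 562.5 + 6423.66 = 8693.04
L = 9470.77 / 8693.04 × 100 = 108.9466
Paasche component (current-period weights):
ΣP(Year 1)Q(Year 1) = 12.73×99 + 0.21×334 + 1.63×225 + 1010.86×7 = 1260.27 + 70.14 + 366.75 + 7076.02 = 8773.18
ΣP(Year 1)Q(Year 0) = 12.73×116 + 0.21×308 + 1.63×250 + 1010.86×6 = 1476.68 + 64.68 + 407.5 + 6065.16 = 8014.02
P = 8773.18 / 8014.02 × 100 = 109.4729
Fisher = √(L × P) = √(108.9466 × 109.4729) = 109.2094

109.21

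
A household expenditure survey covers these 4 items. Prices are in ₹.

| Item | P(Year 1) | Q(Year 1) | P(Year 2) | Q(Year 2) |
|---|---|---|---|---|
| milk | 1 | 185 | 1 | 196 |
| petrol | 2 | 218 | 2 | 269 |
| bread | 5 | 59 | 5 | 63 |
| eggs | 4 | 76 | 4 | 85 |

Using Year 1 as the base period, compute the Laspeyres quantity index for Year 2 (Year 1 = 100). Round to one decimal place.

113.9

Laspeyres quantity index uses base-period prices as weights.
ΣP(Year 1)·Q(Year 2) = 1×196 + 2×269 + 5×63 + 4×85 = 196 + 538 + 315 + 340 = 1389
ΣP(Year 1)·Q(Year 1) = 1×185 + 2×218 + 5×59 + 4×76 = 185 + 436 + 295 + 304 = 1220
Index = 1389 / 1220 × 100 = 113.8525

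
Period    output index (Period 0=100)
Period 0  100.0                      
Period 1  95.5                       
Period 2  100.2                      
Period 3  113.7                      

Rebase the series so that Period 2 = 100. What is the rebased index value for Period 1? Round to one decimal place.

Rebased(Period 1) = 95.5 / 100.2 × 100 = 95.3094

95.3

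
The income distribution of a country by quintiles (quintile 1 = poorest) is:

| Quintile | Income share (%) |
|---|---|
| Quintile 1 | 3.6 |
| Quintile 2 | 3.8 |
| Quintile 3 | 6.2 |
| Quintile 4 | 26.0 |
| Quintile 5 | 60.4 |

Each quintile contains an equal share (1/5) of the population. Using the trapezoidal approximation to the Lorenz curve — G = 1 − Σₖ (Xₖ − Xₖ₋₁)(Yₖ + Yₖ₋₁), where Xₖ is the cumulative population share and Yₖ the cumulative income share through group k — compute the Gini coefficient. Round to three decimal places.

Cumulative income shares Yₖ: 0.0360, 0.0740, 0.1360, 0.3960, 1.0000
Σ (Xₖ−Xₖ₋₁)(Yₖ+Yₖ₋₁) = (1/5)(0.0360+0.0000) + (1/5)(0.0740+0.0360) + (1/5)(0.1360+0.0740) + (1/5)(0.3960+0.1360) + (1/5)(1.0000+0.3960)
  = 0.0072 + 0.0220 + 0.0420 + 0.1064 + 0.2792 = 0.4568
G = 1 − 0.4568 = 0.5432

0.543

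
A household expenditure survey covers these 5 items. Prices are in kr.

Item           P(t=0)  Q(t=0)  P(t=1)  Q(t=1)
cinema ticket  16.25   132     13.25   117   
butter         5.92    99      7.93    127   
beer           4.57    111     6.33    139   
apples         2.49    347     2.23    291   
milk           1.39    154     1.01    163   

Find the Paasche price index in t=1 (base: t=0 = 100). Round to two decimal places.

Paasche price index uses current-period quantities as weights.
ΣP(t=1)·Q(t=1) = 13.25×117 + 7.93×127 + 6.33×139 + 2.23×291 + 1.01×163 = 1550.25 + 1007.11 + 879.87 + 648.93 + 164.63 = 4250.79
ΣP(t=0)·Q(t=1) = 16.25×117 + 5.92×127 + 4.57×139 + 2.49×291 + 1.39×163 = 1901.25 + 751.84 + 635.23 + 724.59 + 226.57 = 4239.48
Index = 4250.79 / 4239.48 × 100 = 100.2668

100.27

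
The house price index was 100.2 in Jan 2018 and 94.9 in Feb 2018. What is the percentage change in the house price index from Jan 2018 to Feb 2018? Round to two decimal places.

Change = (94.9 − 100.2) / 100.2 × 100
       = -5.3 / 100.2 × 100 = -5.2894%

-5.29%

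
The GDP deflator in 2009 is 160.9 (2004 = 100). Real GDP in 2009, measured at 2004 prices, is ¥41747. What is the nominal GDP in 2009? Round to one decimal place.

Nominal = Real × (Index/100) = 41747 × (160.9/100)
        = 41747 × 1.609 = 67170.9230

67170.9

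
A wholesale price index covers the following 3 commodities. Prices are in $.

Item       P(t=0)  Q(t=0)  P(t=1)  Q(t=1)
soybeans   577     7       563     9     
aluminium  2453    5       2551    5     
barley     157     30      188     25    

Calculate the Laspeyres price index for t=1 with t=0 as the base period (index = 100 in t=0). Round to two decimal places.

Laspeyres price index uses base-period quantities as weights.
ΣP(t=1)·Q(t=0) = 563×7 + 2551×5 + 188×30 = 3941 + 12755 + 5640 = 22336
ΣP(t=0)·Q(t=0) = 577×7 + 2453×5 + 157×30 = 4039 + 12265 + 4710 = 21014
Index = 22336 / 21014 × 100 = 106.2910

106.29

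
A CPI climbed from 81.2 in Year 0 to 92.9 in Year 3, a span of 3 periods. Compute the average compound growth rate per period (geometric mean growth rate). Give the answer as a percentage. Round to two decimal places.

4.59%

Growth factor = (92.9/81.2)^(1/3) = (1.144089)^(1/3) = 1.045891
Growth rate = 1.045891 − 1 = 0.045891 = 4.5891%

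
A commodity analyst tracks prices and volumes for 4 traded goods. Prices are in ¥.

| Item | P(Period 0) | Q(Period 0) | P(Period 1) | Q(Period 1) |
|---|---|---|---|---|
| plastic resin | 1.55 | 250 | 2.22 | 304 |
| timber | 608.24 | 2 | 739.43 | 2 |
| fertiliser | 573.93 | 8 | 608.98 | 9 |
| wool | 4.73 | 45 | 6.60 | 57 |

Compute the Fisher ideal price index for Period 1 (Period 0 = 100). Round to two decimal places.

112.43

Laspeyres component (base-period weights):
ΣP(Period 1)Q(Period 0) = 2.22×250 + 739.43×2 + 608.98×8 + 6.60×45 = 555 + 1478.86 + 4871.84 + 297 = 7202.7
ΣP(Period 0)Q(Period 0) = 1.55×250 + 608.24×2 + 573.93×8 + 4.73×45 = 387.5 + 1216.48 + 4591.44 + 212.85 = 6408.27
L = 7202.7 / 6408.27 × 100 = 112.3969
Paasche component (current-period weights):
ΣP(Period 1)Q(Period 1) = 2.22×304 + 739.43×2 + 608.98×9 + 6.60×57 = 674.88 + 1478.86 + 5480.82 + 376.2 = 8010.76
ΣP(Period 0)Q(Period 1) = 1.55×304 + 608.24×2 + 573.93×9 + 4.73×57 = 471.2 + 1216.48 + 5165.37 + 269.61 = 7122.66
P = 8010.76 / 7122.66 × 100 = 112.4687
Fisher = √(L × P) = √(112.3969 × 112.4687) = 112.4328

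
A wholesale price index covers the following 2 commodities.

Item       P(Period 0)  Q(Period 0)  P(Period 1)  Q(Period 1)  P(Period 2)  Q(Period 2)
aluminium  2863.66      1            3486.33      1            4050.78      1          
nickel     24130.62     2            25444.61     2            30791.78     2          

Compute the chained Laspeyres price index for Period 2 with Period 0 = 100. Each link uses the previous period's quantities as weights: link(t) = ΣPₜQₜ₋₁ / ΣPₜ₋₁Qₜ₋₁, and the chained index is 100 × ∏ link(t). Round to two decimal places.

128.38

Link Period 0→Period 1:
ΣP(Period 1)Q(Period 0) = 3486.33×1 + 25444.61×2 = 3486.33 + 50889.22 = 54375.55
ΣP(Period 0)Q(Period 0) = 2863.66×1 + 24130.62×2 = 2863.66 + 48261.24 = 51124.9
link = 54375.55/51124.9 = 1.063583
Link Period 1→Period 2:
ΣP(Period 2)Q(Period 1) = 4050.78×1 + 30791.78×2 = 4050.78 + 61583.56 = 65634.34
ΣP(Period 1)Q(Period 1) = 3486.33×1 + 25444.61×2 = 3486.33 + 50889.22 = 54375.55
link = 65634.34/54375.55 = 1.207056
Chained index = 100 × 1.063583 × 1.207056 = 128.3804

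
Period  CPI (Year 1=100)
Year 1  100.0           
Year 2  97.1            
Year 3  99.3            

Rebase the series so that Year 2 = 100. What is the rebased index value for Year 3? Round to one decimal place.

Rebased(Year 3) = 99.3 / 97.1 × 100 = 102.2657

102.3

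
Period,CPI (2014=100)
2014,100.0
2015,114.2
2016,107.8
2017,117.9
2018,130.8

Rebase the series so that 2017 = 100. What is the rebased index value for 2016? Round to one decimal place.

91.4

Rebased(2016) = 107.8 / 117.9 × 100 = 91.4334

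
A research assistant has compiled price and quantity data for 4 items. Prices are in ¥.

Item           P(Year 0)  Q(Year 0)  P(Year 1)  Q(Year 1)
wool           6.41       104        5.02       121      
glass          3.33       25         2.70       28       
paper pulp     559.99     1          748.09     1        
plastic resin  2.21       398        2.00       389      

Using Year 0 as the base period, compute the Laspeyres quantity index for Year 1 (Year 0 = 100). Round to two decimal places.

104.52

Laspeyres quantity index uses base-period prices as weights.
ΣP(Year 0)·Q(Year 1) = 6.41×121 + 3.33×28 + 559.99×1 + 2.21×389 = 775.61 + 93.24 + 559.99 + 859.69 = 2288.53
ΣP(Year 0)·Q(Year 0) = 6.41×104 + 3.33×25 + 559.99×1 + 2.21×398 = 666.64 + 83.25 + 559.99 + 879.58 = 2189.46
Index = 2288.53 / 2189.46 × 100 = 104.5249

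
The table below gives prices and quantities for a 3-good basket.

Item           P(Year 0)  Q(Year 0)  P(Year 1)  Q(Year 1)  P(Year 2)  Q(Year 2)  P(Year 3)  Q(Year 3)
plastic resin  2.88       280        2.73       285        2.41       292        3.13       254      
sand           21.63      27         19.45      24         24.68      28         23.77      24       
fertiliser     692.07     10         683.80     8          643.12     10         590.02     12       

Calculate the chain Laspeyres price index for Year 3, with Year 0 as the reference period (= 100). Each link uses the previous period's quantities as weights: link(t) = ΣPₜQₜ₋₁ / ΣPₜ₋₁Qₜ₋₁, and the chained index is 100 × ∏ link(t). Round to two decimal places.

Link Year 0→Year 1:
ΣP(Year 1)Q(Year 0) = 2.73×280 + 19.45×27 + 683.80×10 = 764.4 + 525.15 + 6838 = 8127.55
ΣP(Year 0)Q(Year 0) = 2.88×280 + 21.63×27 + 692.07×10 = 806.4 + 584.01 + 6920.7 = 8311.11
link = 8127.55/8311.11 = 0.977914
Link Year 1→Year 2:
ΣP(Year 2)Q(Year 1) = 2.41×285 + 24.68×24 + 643.12×8 = 686.85 + 592.32 + 5144.96 = 6424.13
ΣP(Year 1)Q(Year 1) = 2.73×285 + 19.45×24 + 683.80×8 = 778.05 + 466.8 + 5470.4 = 6715.25
link = 6424.13/6715.25 = 0.956648
Link Year 2→Year 3:
ΣP(Year 3)Q(Year 2) = 3.13×292 + 23.77×28 + 590.02×10 = 913.96 + 665.56 + 5900.2 = 7479.72
ΣP(Year 2)Q(Year 2) = 2.41×292 + 24.68×28 + 643.12×10 = 703.72 + 691.04 + 6431.2 = 7825.96
link = 7479.72/7825.96 = 0.955758
Chained index = 100 × 0.977914 × 0.956648 × 0.955758 = 89.4130

89.41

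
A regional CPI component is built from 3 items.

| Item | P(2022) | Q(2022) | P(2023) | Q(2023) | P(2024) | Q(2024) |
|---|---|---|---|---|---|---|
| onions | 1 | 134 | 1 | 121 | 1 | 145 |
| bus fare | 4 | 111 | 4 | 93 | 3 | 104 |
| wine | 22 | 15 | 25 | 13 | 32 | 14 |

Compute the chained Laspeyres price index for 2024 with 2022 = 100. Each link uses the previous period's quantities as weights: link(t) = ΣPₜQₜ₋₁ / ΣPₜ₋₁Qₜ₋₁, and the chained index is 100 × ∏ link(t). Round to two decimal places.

104.70

Link 2022→2023:
ΣP(2023)Q(2022) = 1×134 + 4×111 + 25×15 = 134 + 444 + 375 = 953
ΣP(2022)Q(2022) = 1×134 + 4×111 + 22×15 = 134 + 444 + 330 = 908
link = 953/908 = 1.049559
Link 2023→2024:
ΣP(2024)Q(2023) = 1×121 + 3×93 + 32×13 = 121 + 279 + 416 = 816
ΣP(2023)Q(2023) = 1×121 + 4×93 + 25×13 = 121 + 372 + 325 = 818
link = 816/818 = 0.997555
Chained index = 100 × 1.049559 × 0.997555 = 104.6993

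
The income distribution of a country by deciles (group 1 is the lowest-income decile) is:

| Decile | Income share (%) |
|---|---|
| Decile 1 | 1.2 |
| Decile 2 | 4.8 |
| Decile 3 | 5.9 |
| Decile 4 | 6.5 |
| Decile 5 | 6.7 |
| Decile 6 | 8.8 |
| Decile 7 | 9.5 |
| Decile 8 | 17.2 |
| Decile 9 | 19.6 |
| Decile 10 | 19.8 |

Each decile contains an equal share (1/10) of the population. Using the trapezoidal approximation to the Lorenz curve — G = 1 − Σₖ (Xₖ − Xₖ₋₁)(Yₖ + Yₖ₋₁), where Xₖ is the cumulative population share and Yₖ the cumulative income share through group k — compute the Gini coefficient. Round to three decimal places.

Cumulative income shares Yₖ: 0.0120, 0.0600, 0.1190, 0.1840, 0.2510, 0.3390, 0.4340, 0.6060, 0.8020, 1.0000
Σ (Xₖ−Xₖ₋₁)(Yₖ+Yₖ₋₁) = (1/10)(0.0120+0.0000) + (1/10)(0.0600+0.0120) + (1/10)(0.1190+0.0600) + (1/10)(0.1840+0.1190) + (1/10)(0.2510+0.1840) + (1/10)(0.3390+0.2510) + (1/10)(0.4340+0.3390) + (1/10)(0.6060+0.4340) + (1/10)(0.8020+0.6060) + (1/10)(1.0000+0.8020)
  = 0.0012 + 0.0072 + 0.0179 + 0.0303 + 0.0435 + 0.0590 + 0.0773 + 0.1040 + 0.1408 + 0.1802 = 0.6614
G = 1 − 0.6614 = 0.3386

0.339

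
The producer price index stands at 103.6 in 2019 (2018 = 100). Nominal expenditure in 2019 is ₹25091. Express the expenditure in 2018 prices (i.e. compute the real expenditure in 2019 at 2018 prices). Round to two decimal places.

24219.11

Real = Nominal ÷ (Index/100) = 25091 ÷ (103.6/100)
     = 25091 ÷ 1.036 = 24219.1120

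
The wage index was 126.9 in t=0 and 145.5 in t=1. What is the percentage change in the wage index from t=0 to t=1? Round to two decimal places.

Change = (145.5 − 126.9) / 126.9 × 100
       = 18.6 / 126.9 × 100 = 14.6572%

14.66%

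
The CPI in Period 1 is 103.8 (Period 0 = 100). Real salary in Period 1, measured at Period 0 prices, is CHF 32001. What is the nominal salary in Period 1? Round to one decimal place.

Nominal = Real × (Index/100) = 32001 × (103.8/100)
        = 32001 × 1.038 = 33217.0380

33217.0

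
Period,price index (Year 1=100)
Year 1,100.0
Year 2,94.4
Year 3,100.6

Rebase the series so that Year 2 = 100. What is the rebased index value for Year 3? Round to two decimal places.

106.57

Rebased(Year 3) = 100.6 / 94.4 × 100 = 106.5678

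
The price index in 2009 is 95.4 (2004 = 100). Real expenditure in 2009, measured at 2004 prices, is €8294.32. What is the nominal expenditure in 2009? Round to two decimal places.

Nominal = Real × (Index/100) = 8294.32 × (95.4/100)
        = 8294.32 × 0.954 = 7912.7813

7912.78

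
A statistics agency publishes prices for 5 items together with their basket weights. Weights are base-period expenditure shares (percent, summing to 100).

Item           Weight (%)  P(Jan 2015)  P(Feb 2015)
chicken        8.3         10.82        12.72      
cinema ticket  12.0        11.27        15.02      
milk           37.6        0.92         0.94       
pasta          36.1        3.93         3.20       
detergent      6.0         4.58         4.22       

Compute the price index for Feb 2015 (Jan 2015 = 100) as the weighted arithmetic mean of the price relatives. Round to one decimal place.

99.1

chicken: 8.3 × (12.72/10.82) = 8.3 × 1.175601 = 9.7575
cinema ticket: 12.0 × (15.02/11.27) = 12.0 × 1.332742 = 15.9929
milk: 37.6 × (0.94/0.92) = 37.6 × 1.021739 = 38.4174
pasta: 36.1 × (3.20/3.93) = 36.1 × 0.814249 = 29.3944
detergent: 6.0 × (4.22/4.58) = 6.0 × 0.921397 = 5.5284
Index = Σ wᵢ·(p₁ᵢ/p₀ᵢ) = 9.7575 + 15.9929 + 38.4174 + 29.3944 + 5.5284 = 99.0906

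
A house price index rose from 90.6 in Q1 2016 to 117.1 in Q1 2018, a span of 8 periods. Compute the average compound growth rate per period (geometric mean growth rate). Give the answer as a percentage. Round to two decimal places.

Growth factor = (117.1/90.6)^(1/8) = (1.292494)^(1/8) = 1.032592
Growth rate = 1.032592 − 1 = 0.032592 = 3.2592%

3.26%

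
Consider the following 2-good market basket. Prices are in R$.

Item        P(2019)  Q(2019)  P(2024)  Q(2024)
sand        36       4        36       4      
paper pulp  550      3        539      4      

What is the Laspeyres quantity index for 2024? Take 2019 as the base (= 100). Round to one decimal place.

130.7

Laspeyres quantity index uses base-period prices as weights.
ΣP(2019)·Q(2024) = 36×4 + 550×4 = 144 + 2200 = 2344
ΣP(2019)·Q(2019) = 36×4 + 550×3 = 144 + 1650 = 1794
Index = 2344 / 1794 × 100 = 130.6577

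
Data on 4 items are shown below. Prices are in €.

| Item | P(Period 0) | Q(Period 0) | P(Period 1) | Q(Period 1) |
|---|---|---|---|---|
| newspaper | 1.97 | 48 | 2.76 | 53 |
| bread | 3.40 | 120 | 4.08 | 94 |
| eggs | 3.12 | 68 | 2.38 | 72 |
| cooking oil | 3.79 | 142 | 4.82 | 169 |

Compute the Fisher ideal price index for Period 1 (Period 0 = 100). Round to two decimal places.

117.39

Laspeyres component (base-period weights):
ΣP(Period 1)Q(Period 0) = 2.76×48 + 4.08×120 + 2.38×68 + 4.82×142 = 132.48 + 489.6 + 161.84 + 684.44 = 1468.36
ΣP(Period 0)Q(Period 0) = 1.97×48 + 3.40×120 + 3.12×68 + 3.79×142 = 94.56 + 408 + 212.16 + 538.18 = 1252.9
L = 1468.36 / 1252.9 × 100 = 117.1969
Paasche component (current-period weights):
ΣP(Period 1)Q(Period 1) = 2.76×53 + 4.08×94 + 2.38×72 + 4.82×169 = 146.28 + 383.52 + 171.36 + 814.58 = 1515.74
ΣP(Period 0)Q(Period 1) = 1.97×53 + 3.40×94 + 3.12×72 + 3.79×169 = 104.41 + 319.6 + 224.64 + 640.51 = 1289.16
P = 1515.74 / 1289.16 × 100 = 117.5758
Fisher = √(L × P) = √(117.1969 × 117.5758) = 117.3862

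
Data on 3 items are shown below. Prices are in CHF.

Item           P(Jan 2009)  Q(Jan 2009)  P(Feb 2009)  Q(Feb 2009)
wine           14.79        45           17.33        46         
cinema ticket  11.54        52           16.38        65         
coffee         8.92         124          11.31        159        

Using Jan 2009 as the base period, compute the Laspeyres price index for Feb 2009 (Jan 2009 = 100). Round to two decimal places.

Laspeyres price index uses base-period quantities as weights.
ΣP(Feb 2009)·Q(Jan 2009) = 17.33×45 + 16.38×52 + 11.31×124 = 779.85 + 851.76 + 1402.44 = 3034.05
ΣP(Jan 2009)·Q(Jan 2009) = 14.79×45 + 11.54×52 + 8.92×124 = 665.55 + 600.08 + 1106.08 = 2371.71
Index = 3034.05 / 2371.71 × 100 = 127.9267

127.93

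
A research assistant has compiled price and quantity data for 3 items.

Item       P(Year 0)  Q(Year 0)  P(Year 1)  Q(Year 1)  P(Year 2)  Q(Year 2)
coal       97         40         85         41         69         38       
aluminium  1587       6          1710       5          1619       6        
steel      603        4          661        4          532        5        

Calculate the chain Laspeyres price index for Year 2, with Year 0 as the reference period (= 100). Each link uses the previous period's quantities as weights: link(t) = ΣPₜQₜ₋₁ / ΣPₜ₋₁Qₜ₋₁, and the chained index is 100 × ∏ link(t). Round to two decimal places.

Link Year 0→Year 1:
ΣP(Year 1)Q(Year 0) = 85×40 + 1710×6 + 661×4 = 3400 + 10260 + 2644 = 16304
ΣP(Year 0)Q(Year 0) = 97×40 + 1587×6 + 603×4 = 3880 + 9522 + 2412 = 15814
link = 16304/15814 = 1.030985
Link Year 1→Year 2:
ΣP(Year 2)Q(Year 1) = 69×41 + 1619×5 + 532×4 = 2829 + 8095 + 2128 = 13052
ΣP(Year 1)Q(Year 1) = 85×41 + 1710×5 + 661×4 = 3485 + 8550 + 2644 = 14679
link = 13052/14679 = 0.889161
Chained index = 100 × 1.030985 × 0.889161 = 91.6712

91.67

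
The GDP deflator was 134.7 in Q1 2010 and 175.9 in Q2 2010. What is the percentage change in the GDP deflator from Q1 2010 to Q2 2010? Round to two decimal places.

Change = (175.9 − 134.7) / 134.7 × 100
       = 41.2 / 134.7 × 100 = 30.5865%

30.59%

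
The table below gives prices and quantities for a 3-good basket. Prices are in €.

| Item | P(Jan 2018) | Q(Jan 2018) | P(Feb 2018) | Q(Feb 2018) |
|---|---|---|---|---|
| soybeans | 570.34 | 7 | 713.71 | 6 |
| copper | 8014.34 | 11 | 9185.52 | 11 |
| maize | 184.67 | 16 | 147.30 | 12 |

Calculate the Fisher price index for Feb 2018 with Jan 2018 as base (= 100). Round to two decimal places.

Laspeyres component (base-period weights):
ΣP(Feb 2018)Q(Jan 2018) = 713.71×7 + 9185.52×11 + 147.30×16 = 4995.97 + 101040.72 + 2356.8 = 108393.49
ΣP(Jan 2018)Q(Jan 2018) = 570.34×7 + 8014.34×11 + 184.67×16 = 3992.38 + 88157.74 + 2954.72 = 95104.84
L = 108393.49 / 95104.84 × 100 = 113.9726
Paasche component (current-period weights):
ΣP(Feb 2018)Q(Feb 2018) = 713.71×6 + 9185.52×11 + 147.30×12 = 4282.26 + 101040.72 + 1767.6 = 107090.58
ΣP(Jan 2018)Q(Feb 2018) = 570.34×6 + 8014.34×11 + 184.67×12 = 3422.04 + 88157.74 + 2216.04 = 93795.82
P = 107090.58 / 93795.82 × 100 = 114.1741
Fisher = √(L × P) = √(113.9726 × 114.1741) = 114.0733

114.07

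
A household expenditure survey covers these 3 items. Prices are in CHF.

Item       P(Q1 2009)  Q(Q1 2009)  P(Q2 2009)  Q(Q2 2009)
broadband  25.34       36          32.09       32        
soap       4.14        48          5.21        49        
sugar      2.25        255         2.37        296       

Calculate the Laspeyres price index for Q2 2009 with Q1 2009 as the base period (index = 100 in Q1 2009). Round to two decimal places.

Laspeyres price index uses base-period quantities as weights.
ΣP(Q2 2009)·Q(Q1 2009) = 32.09×36 + 5.21×48 + 2.37×255 = 1155.24 + 250.08 + 604.35 = 2009.67
ΣP(Q1 2009)·Q(Q1 2009) = 25.34×36 + 4.14×48 + 2.25×255 = 912.24 + 198.72 + 573.75 = 1684.71
Index = 2009.67 / 1684.71 × 100 = 119.2888

119.29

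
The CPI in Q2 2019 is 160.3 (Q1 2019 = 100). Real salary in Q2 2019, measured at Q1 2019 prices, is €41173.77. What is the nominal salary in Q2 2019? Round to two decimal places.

66001.55

Nominal = Real × (Index/100) = 41173.77 × (160.3/100)
        = 41173.77 × 1.603 = 66001.5533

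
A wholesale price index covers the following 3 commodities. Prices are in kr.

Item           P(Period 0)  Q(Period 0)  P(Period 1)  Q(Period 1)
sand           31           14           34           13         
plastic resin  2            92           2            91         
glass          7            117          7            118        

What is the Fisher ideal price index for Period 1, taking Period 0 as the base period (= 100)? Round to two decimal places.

102.84

Laspeyres component (base-period weights):
ΣP(Period 1)Q(Period 0) = 34×14 + 2×92 + 7×117 = 476 + 184 + 819 = 1479
ΣP(Period 0)Q(Period 0) = 31×14 + 2×92 + 7×117 = 434 + 184 + 819 = 1437
L = 1479 / 1437 × 100 = 102.9228
Paasche component (current-period weights):
ΣP(Period 1)Q(Period 1) = 34×13 + 2×91 + 7×118 = 442 + 182 + 826 = 1450
ΣP(Period 0)Q(Period 1) = 31×13 + 2×91 + 7×118 = 403 + 182 + 826 = 1411
P = 1450 / 1411 × 100 = 102.7640
Fisher = √(L × P) = √(102.9228 × 102.7640) = 102.8433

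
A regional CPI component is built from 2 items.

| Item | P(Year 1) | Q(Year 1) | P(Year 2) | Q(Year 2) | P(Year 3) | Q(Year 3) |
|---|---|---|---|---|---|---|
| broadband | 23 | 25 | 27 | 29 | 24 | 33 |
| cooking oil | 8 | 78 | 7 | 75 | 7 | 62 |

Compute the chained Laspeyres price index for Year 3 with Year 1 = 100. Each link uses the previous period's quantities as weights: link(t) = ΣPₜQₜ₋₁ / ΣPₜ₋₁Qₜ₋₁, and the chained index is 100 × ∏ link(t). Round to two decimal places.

95.06

Link Year 1→Year 2:
ΣP(Year 2)Q(Year 1) = 27×25 + 7×78 = 675 + 546 = 1221
ΣP(Year 1)Q(Year 1) = 23×25 + 8×78 = 575 + 624 = 1199
link = 1221/1199 = 1.018349
Link Year 2→Year 3:
ΣP(Year 3)Q(Year 2) = 24×29 + 7×75 = 696 + 525 = 1221
ΣP(Year 2)Q(Year 2) = 27×29 + 7×75 = 783 + 525 = 1308
link = 1221/1308 = 0.933486
Chained index = 100 × 1.018349 × 0.933486 = 95.0614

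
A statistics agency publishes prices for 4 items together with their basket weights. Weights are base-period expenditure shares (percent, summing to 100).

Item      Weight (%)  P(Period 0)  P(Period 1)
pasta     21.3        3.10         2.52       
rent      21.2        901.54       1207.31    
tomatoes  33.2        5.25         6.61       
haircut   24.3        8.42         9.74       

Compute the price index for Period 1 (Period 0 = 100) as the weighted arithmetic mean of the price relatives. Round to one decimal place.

pasta: 21.3 × (2.52/3.10) = 21.3 × 0.812903 = 17.3148
rent: 21.2 × (1207.31/901.54) = 21.2 × 1.339164 = 28.3903
tomatoes: 33.2 × (6.61/5.25) = 33.2 × 1.259048 = 41.8004
haircut: 24.3 × (9.74/8.42) = 24.3 × 1.156770 = 28.1095
Index = Σ wᵢ·(p₁ᵢ/p₀ᵢ) = 17.3148 + 28.3903 + 41.8004 + 28.1095 = 115.6150

115.6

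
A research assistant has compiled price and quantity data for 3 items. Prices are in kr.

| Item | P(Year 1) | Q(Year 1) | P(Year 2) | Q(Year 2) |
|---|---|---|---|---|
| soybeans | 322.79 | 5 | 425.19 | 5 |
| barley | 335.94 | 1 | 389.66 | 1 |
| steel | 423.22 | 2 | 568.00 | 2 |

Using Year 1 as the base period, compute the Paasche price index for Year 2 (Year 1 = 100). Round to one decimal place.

Paasche price index uses current-period quantities as weights.
ΣP(Year 2)·Q(Year 2) = 425.19×5 + 389.66×1 + 568.00×2 = 2125.95 + 389.66 + 1136 = 3651.61
ΣP(Year 1)·Q(Year 2) = 322.79×5 + 335.94×1 + 423.22×2 = 1613.95 + 335.94 + 846.44 = 2796.33
Index = 3651.61 / 2796.33 × 100 = 130.5858

130.6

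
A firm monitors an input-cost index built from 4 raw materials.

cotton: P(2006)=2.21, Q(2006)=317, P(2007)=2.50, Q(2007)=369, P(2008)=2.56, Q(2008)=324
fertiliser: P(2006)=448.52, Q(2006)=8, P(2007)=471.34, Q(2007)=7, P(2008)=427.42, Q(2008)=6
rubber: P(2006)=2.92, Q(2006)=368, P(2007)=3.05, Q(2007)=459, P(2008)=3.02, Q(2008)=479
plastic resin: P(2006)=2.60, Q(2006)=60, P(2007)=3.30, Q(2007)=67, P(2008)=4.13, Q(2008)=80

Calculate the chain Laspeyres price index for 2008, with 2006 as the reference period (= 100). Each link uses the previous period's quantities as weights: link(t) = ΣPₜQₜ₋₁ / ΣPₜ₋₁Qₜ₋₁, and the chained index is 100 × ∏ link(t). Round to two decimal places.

102.16

Link 2006→2007:
ΣP(2007)Q(2006) = 2.50×317 + 471.34×8 + 3.05×368 + 3.30×60 = 792.5 + 3770.72 + 1122.4 + 198 = 5883.62
ΣP(2006)Q(2006) = 2.21×317 + 448.52×8 + 2.92×368 + 2.60×60 = 700.57 + 3588.16 + 1074.56 + 156 = 5519.29
link = 5883.62/5519.29 = 1.066010
Link 2007→2008:
ΣP(2008)Q(2007) = 2.56×369 + 427.42×7 + 3.02×459 + 4.13×67 = 944.64 + 2991.94 + 1386.18 + 276.71 = 5599.47
ΣP(2007)Q(2007) = 2.50×369 + 471.34×7 + 3.05×459 + 3.30×67 = 922.5 + 3299.38 + 1399.95 + 221.1 = 5842.93
link = 5599.47/5842.93 = 0.958333
Chained index = 100 × 1.066010 × 0.958333 = 102.1592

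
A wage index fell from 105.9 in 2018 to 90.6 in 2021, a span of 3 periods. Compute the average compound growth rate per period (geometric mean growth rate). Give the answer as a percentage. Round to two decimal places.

Growth factor = (90.6/105.9)^(1/3) = (0.855524)^(1/3) = 0.949316
Growth rate = 0.949316 − 1 = -0.050684 = -5.0684%

-5.07%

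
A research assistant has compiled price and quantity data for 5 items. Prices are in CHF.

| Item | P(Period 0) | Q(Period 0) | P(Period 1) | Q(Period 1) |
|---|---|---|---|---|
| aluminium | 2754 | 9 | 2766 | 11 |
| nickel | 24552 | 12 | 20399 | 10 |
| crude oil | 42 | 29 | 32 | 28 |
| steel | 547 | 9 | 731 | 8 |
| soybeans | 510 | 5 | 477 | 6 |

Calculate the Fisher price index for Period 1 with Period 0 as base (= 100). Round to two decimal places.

Laspeyres component (base-period weights):
ΣP(Period 1)Q(Period 0) = 2766×9 + 20399×12 + 32×29 + 731×9 + 477×5 = 24894 + 244788 + 928 + 6579 + 2385 = 279574
ΣP(Period 0)Q(Period 0) = 2754×9 + 24552×12 + 42×29 + 547×9 + 510×5 = 24786 + 294624 + 1218 + 4923 + 2550 = 328101
L = 279574 / 328101 × 100 = 85.2097
Paasche component (current-period weights):
ΣP(Period 1)Q(Period 1) = 2766×11 + 20399×10 + 32×28 + 731×8 + 477×6 = 30426 + 203990 + 896 + 5848 + 2862 = 244022
ΣP(Period 0)Q(Period 1) = 2754×11 + 24552×10 + 42×28 + 547×8 + 510×6 = 30294 + 245520 + 1176 + 4376 + 3060 = 284426
P = 244022 / 284426 × 100 = 85.7945
Fisher = √(L × P) = √(85.2097 × 85.7945) = 85.5016

85.50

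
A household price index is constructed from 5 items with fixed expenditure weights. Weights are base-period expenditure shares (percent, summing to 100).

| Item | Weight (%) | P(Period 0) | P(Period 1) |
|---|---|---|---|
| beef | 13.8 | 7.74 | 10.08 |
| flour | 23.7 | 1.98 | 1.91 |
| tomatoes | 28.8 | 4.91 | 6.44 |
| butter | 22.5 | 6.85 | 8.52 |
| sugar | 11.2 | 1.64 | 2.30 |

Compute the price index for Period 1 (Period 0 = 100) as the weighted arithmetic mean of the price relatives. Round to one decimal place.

beef: 13.8 × (10.08/7.74) = 13.8 × 1.302326 = 17.9721
flour: 23.7 × (1.91/1.98) = 23.7 × 0.964646 = 22.8621
tomatoes: 28.8 × (6.44/4.91) = 28.8 × 1.311609 = 37.7743
butter: 22.5 × (8.52/6.85) = 22.5 × 1.243796 = 27.9854
sugar: 11.2 × (2.30/1.64) = 11.2 × 1.402439 = 15.7073
Index = Σ wᵢ·(p₁ᵢ/p₀ᵢ) = 17.9721 + 22.8621 + 37.7743 + 27.9854 + 15.7073 = 122.3013

122.3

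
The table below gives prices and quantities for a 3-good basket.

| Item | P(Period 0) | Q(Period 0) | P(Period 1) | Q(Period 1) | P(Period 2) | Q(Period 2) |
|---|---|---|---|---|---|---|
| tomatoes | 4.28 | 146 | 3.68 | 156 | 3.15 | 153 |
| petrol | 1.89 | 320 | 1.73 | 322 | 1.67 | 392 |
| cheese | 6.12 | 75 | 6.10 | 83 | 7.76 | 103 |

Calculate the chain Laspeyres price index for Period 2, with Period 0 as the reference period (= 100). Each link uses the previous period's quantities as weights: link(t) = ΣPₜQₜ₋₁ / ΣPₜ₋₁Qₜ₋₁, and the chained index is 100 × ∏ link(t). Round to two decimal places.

Link Period 0→Period 1:
ΣP(Period 1)Q(Period 0) = 3.68×146 + 1.73×320 + 6.10×75 = 537.28 + 553.6 + 457.5 = 1548.38
ΣP(Period 0)Q(Period 0) = 4.28×146 + 1.89×320 + 6.12×75 = 624.88 + 604.8 + 459 = 1688.68
link = 1548.38/1688.68 = 0.916917
Link Period 1→Period 2:
ΣP(Period 2)Q(Period 1) = 3.15×156 + 1.67×322 + 7.76×83 = 491.4 + 537.74 + 644.08 = 1673.22
ΣP(Period 1)Q(Period 1) = 3.68×156 + 1.73×322 + 6.10×83 = 574.08 + 557.06 + 506.3 = 1637.44
link = 1673.22/1637.44 = 1.021851
Chained index = 100 × 0.916917 × 1.021851 = 93.6953

93.70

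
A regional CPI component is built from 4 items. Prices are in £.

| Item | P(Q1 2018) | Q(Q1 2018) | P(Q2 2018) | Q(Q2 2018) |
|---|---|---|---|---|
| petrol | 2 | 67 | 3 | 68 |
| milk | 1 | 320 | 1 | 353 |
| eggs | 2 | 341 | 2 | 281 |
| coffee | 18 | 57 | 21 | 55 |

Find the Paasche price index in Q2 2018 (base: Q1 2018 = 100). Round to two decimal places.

111.42

Paasche price index uses current-period quantities as weights.
ΣP(Q2 2018)·Q(Q2 2018) = 3×68 + 1×353 + 2×281 + 21×55 = 204 + 353 + 562 + 1155 = 2274
ΣP(Q1 2018)·Q(Q2 2018) = 2×68 + 1×353 + 2×281 + 18×55 = 136 + 353 + 562 + 990 = 2041
Index = 2274 / 2041 × 100 = 111.4160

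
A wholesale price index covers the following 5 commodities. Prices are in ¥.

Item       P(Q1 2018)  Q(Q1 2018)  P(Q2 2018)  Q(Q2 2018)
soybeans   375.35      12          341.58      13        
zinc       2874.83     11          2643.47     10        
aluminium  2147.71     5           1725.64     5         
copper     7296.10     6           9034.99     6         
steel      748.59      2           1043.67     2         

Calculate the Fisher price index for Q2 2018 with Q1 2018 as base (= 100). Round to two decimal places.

Laspeyres component (base-period weights):
ΣP(Q2 2018)Q(Q1 2018) = 341.58×12 + 2643.47×11 + 1725.64×5 + 9034.99×6 + 1043.67×2 = 4098.96 + 29078.17 + 8628.2 + 54209.94 + 2087.34 = 98102.61
ΣP(Q1 2018)Q(Q1 2018) = 375.35×12 + 2874.83×11 + 2147.71×5 + 7296.10×6 + 748.59×2 = 4504.2 + 31623.13 + 10738.55 + 43776.6 + 1497.18 = 92139.66
L = 98102.61 / 92139.66 × 100 = 106.4716
Paasche component (current-period weights):
ΣP(Q2 2018)Q(Q2 2018) = 341.58×13 + 2643.47×10 + 1725.64×5 + 9034.99×6 + 1043.67×2 = 4440.54 + 26434.7 + 8628.2 + 54209.94 + 2087.34 = 95800.72
ΣP(Q1 2018)Q(Q2 2018) = 375.35×13 + 2874.83×10 + 2147.71×5 + 7296.10×6 + 748.59×2 = 4879.55 + 28748.3 + 10738.55 + 43776.6 + 1497.18 = 89640.18
P = 95800.72 / 89640.18 × 100 = 106.8725
Fisher = √(L × P) = √(106.4716 × 106.8725) = 106.6719

106.67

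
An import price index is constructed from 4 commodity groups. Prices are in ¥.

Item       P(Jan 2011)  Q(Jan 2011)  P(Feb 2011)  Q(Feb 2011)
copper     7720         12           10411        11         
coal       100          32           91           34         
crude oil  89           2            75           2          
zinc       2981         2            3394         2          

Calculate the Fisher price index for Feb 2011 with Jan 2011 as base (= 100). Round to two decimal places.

Laspeyres component (base-period weights):
ΣP(Feb 2011)Q(Jan 2011) = 10411×12 + 91×32 + 75×2 + 3394×2 = 124932 + 2912 + 150 + 6788 = 134782
ΣP(Jan 2011)Q(Jan 2011) = 7720×12 + 100×32 + 89×2 + 2981×2 = 92640 + 3200 + 178 + 5962 = 101980
L = 134782 / 101980 × 100 = 132.1651
Paasche component (current-period weights):
ΣP(Feb 2011)Q(Feb 2011) = 10411×11 + 91×34 + 75×2 + 3394×2 = 114521 + 3094 + 150 + 6788 = 124553
ΣP(Jan 2011)Q(Feb 2011) = 7720×11 + 100×34 + 89×2 + 2981×2 = 84920 + 3400 + 178 + 5962 = 94460
P = 124553 / 94460 × 100 = 131.8579
Fisher = √(L × P) = √(132.1651 × 131.8579) = 132.0114

132.01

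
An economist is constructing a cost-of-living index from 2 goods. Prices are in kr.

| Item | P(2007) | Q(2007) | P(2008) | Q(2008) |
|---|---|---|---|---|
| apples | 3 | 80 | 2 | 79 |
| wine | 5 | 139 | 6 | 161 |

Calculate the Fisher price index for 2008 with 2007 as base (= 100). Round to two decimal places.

Laspeyres component (base-period weights):
ΣP(2008)Q(2007) = 2×80 + 6×139 = 160 + 834 = 994
ΣP(2007)Q(2007) = 3×80 + 5×139 = 240 + 695 = 935
L = 994 / 935 × 100 = 106.3102
Paasche component (current-period weights):
ΣP(2008)Q(2008) = 2×79 + 6×161 = 158 + 966 = 1124
ΣP(2007)Q(2008) = 3×79 + 5×161 = 237 + 805 = 1042
P = 1124 / 1042 × 100 = 107.8695
Fisher = √(L × P) = √(106.3102 × 107.8695) = 107.0870

107.09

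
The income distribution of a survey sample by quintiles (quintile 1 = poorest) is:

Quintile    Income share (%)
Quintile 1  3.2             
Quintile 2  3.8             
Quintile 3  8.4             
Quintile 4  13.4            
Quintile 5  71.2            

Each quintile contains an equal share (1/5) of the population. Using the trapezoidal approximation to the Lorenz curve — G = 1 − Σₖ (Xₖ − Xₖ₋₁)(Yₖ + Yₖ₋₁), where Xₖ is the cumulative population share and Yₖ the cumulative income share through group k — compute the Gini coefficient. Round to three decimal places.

Cumulative income shares Yₖ: 0.0320, 0.0700, 0.1540, 0.2880, 1.0000
Σ (Xₖ−Xₖ₋₁)(Yₖ+Yₖ₋₁) = (1/5)(0.0320+0.0000) + (1/5)(0.0700+0.0320) + (1/5)(0.1540+0.0700) + (1/5)(0.2880+0.1540) + (1/5)(1.0000+0.2880)
  = 0.0064 + 0.0204 + 0.0448 + 0.0884 + 0.2576 = 0.4176
G = 1 − 0.4176 = 0.5824

0.582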